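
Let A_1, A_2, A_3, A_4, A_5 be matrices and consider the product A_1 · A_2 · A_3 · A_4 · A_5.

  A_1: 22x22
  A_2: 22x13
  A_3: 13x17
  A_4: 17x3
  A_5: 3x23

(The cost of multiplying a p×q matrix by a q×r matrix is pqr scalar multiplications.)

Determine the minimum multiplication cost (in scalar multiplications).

Adjacent pairs: A_1A_2 = 22·22·13 = 6292; A_2A_3 = 22·13·17 = 4862; A_3A_4 = 13·17·3 = 663; A_4A_5 = 17·3·23 = 1173.
Length 3: A_1..A_3: k=1: 0+4862+22·22·17=13090; k=2: 6292+0+22·13·17=11154 → min 11154 | A_2..A_4: k=2: 0+663+22·13·3=1521; k=3: 4862+0+22·17·3=5984 → min 1521 | A_3..A_5: k=3: 0+1173+13·17·23=6256; k=4: 663+0+13·3·23=1560 → min 1560.
Length 4: A_1..A_4: k=1: 0+1521+22·22·3=2973; k=2: 6292+663+22·13·3=7813; k=3: 11154+0+22·17·3=12276 → min 2973 | A_2..A_5: k=2: 0+1560+22·13·23=8138; k=3: 4862+1173+22·17·23=14637; k=4: 1521+0+22·3·23=3039 → min 3039.
Length 5: A_1..A_5: k=1: 0+3039+22·22·23=14171; k=2: 6292+1560+22·13·23=14430; k=3: 11154+1173+22·17·23=20929; k=4: 2973+0+22·3·23=4491 → min 4491.
Optimal order: ((A_1 · (A_2 · (A_3 · A_4))) · A_5) with cost 4491.

4491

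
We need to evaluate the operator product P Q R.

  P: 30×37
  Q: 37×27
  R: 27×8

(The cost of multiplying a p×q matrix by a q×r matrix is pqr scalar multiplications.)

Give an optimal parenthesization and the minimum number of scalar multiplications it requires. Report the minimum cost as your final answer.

16872

(P (Q R)): cost 16872.
((P Q) R): cost 36450.
Optimal: (P (Q R)) with cost 16872.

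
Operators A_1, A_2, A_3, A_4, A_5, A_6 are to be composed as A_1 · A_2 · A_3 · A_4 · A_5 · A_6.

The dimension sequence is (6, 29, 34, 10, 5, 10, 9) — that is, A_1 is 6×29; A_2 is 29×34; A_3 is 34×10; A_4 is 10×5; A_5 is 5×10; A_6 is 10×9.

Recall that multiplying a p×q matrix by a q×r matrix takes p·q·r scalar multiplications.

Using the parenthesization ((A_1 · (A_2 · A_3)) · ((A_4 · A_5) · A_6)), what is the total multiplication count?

(A_2 · A_3): 29×34 by 34×10 → 29×10, cost 29·34·10 = 9860
(A_1 · (A_2 · A_3)): 6×29 by 29×10 → 6×10, cost 6·29·10 = 1740; cumulative 11600
(A_4 · A_5): 10×5 by 5×10 → 10×10, cost 10·5·10 = 500
((A_4 · A_5) · A_6): 10×10 by 10×9 → 10×9, cost 10·10·9 = 900; cumulative 1400
((A_1 · (A_2 · A_3)) · ((A_4 · A_5) · A_6)): 6×10 by 10×9 → 6×9, cost 6·10·9 = 540; cumulative 13540
Total: 13540 scalar multiplications.

13540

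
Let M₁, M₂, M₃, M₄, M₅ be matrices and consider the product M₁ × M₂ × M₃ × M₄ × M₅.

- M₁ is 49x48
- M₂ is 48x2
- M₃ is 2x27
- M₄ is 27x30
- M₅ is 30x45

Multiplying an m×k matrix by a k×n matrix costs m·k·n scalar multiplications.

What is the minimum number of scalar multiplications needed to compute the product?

Adjacent pairs: M₁M₂ = 49·48·2 = 4704; M₂M₃ = 48·2·27 = 2592; M₃M₄ = 2·27·30 = 1620; M₄M₅ = 27·30·45 = 36450.
Length 3: M₁..M₃: k=1: 0+2592+49·48·27=66096; k=2: 4704+0+49·2·27=7350 → min 7350 | M₂..M₄: k=2: 0+1620+48·2·30=4500; k=3: 2592+0+48·27·30=41472 → min 4500 | M₃..M₅: k=3: 0+36450+2·27·45=38880; k=4: 1620+0+2·30·45=4320 → min 4320.
Length 4: M₁..M₄: k=1: 0+4500+49·48·30=75060; k=2: 4704+1620+49·2·30=9264; k=3: 7350+0+49·27·30=47040 → min 9264 | M₂..M₅: k=2: 0+4320+48·2·45=8640; k=3: 2592+36450+48·27·45=97362; k=4: 4500+0+48·30·45=69300 → min 8640.
Length 5: M₁..M₅: k=1: 0+8640+49·48·45=114480; k=2: 4704+4320+49·2·45=13434; k=3: 7350+36450+49·27·45=103335; k=4: 9264+0+49·30·45=75414 → min 13434.
Optimal order: ((M₁ × M₂) × ((M₃ × M₄) × M₅)) with cost 13434.

13434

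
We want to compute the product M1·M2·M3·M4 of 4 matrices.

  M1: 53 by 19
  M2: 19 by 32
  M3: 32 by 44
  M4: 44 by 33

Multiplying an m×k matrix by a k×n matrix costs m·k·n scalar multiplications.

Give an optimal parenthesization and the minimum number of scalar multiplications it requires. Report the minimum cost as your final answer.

Adjacent pairs: M1M2 = 53·19·32 = 32224; M2M3 = 19·32·44 = 26752; M3M4 = 32·44·33 = 46464.
Length 3: M1..M3: k=1: 0+26752+53·19·44=71060; k=2: 32224+0+53·32·44=106848 → min 71060 | M2..M4: k=2: 0+46464+19·32·33=66528; k=3: 26752+0+19·44·33=54340 → min 54340.
Length 4: M1..M4: k=1: 0+54340+53·19·33=87571; k=2: 32224+46464+53·32·33=134656; k=3: 71060+0+53·44·33=148016 → min 87571.
Optimal parenthesization: (M1·((M2·M3)·M4)) with cost 87571.

87571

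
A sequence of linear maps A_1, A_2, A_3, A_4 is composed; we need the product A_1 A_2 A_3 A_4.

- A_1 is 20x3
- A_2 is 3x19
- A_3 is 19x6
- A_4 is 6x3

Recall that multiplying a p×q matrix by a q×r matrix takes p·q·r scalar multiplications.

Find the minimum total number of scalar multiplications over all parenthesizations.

576

Adjacent pairs: A_1A_2 = 20·3·19 = 1140; A_2A_3 = 3·19·6 = 342; A_3A_4 = 19·6·3 = 342.
Length 3: A_1..A_3: k=1: 0+342+20·3·6=702; k=2: 1140+0+20·19·6=3420 → min 702 | A_2..A_4: k=2: 0+342+3·19·3=513; k=3: 342+0+3·6·3=396 → min 396.
Length 4: A_1..A_4: k=1: 0+396+20·3·3=576; k=2: 1140+342+20·19·3=2622; k=3: 702+0+20·6·3=1062 → min 576.
Optimal order: (A_1 ((A_2 A_3) A_4)) with cost 576.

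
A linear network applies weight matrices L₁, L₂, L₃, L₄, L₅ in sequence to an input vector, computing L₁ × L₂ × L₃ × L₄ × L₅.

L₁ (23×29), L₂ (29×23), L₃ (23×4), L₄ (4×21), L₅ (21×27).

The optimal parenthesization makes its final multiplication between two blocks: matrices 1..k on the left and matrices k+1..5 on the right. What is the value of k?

Adjacent pairs: L₁L₂ = 23·29·23 = 15341; L₂L₃ = 29·23·4 = 2668; L₃L₄ = 23·4·21 = 1932; L₄L₅ = 4·21·27 = 2268.
Length 3: L₁..L₃: k=1: 0+2668+23·29·4=5336; k=2: 15341+0+23·23·4=17457 → min 5336 | L₂..L₄: k=2: 0+1932+29·23·21=15939; k=3: 2668+0+29·4·21=5104 → min 5104 | L₃..L₅: k=3: 0+2268+23·4·27=4752; k=4: 1932+0+23·21·27=14973 → min 4752.
Length 4: L₁..L₄: k=1: 0+5104+23·29·21=19111; k=2: 15341+1932+23·23·21=28382; k=3: 5336+0+23·4·21=7268 → min 7268 | L₂..L₅: k=2: 0+4752+29·23·27=22761; k=3: 2668+2268+29·4·27=8068; k=4: 5104+0+29·21·27=21547 → min 8068.
Top-level splits: k=1: (L₁..L₁)·(L₂..L₅) → 0+8068+23·29·27 = 26077; k=2: (L₁..L₂)·(L₃..L₅) → 15341+4752+23·23·27 = 34376; k=3: (L₁..L₃)·(L₄..L₅) → 5336+2268+23·4·27 = 10088; k=4: (L₁..L₄)·(L₅..L₅) → 7268+0+23·21·27 = 20309.
Best split is after L₃, i.e. k = 3.

3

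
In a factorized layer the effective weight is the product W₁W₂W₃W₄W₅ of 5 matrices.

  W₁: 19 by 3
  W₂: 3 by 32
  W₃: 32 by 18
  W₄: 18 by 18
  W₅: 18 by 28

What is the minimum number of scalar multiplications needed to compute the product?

5808

Adjacent pairs: W₁W₂ = 19·3·32 = 1824; W₂W₃ = 3·32·18 = 1728; W₃W₄ = 32·18·18 = 10368; W₄W₅ = 18·18·28 = 9072.
Length 3: W₁..W₃: k=1: 0+1728+19·3·18=2754; k=2: 1824+0+19·32·18=12768 → min 2754 | W₂..W₄: k=2: 0+10368+3·32·18=12096; k=3: 1728+0+3·18·18=2700 → min 2700 | W₃..W₅: k=3: 0+9072+32·18·28=25200; k=4: 10368+0+32·18·28=26496 → min 25200.
Length 4: W₁..W₄: k=1: 0+2700+19·3·18=3726; k=2: 1824+10368+19·32·18=23136; k=3: 2754+0+19·18·18=8910 → min 3726 | W₂..W₅: k=2: 0+25200+3·32·28=27888; k=3: 1728+9072+3·18·28=12312; k=4: 2700+0+3·18·28=4212 → min 4212.
Length 5: W₁..W₅: k=1: 0+4212+19·3·28=5808; k=2: 1824+25200+19·32·28=44048; k=3: 2754+9072+19·18·28=21402; k=4: 3726+0+19·18·28=13302 → min 5808.
Optimal order: (W₁(((W₂W₃)W₄)W₅)) with cost 5808.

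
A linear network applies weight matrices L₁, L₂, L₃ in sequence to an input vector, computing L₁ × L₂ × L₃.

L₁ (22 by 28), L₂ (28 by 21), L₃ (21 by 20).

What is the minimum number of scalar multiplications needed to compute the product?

Order (L₁ × (L₂ × L₃)): (L₂ × L₃): 28×21 by 21×20 → 28×20, cost 28·21·20 = 11760; (L₁ × (L₂ × L₃)): 22×28 by 28×20 → 22×20, cost 22·28·20 = 12320; cumulative 24080. Total 24080.
Order ((L₁ × L₂) × L₃): (L₁ × L₂): 22×28 by 28×21 → 22×21, cost 22·28·21 = 12936; ((L₁ × L₂) × L₃): 22×21 by 21×20 → 22×20, cost 22·21·20 = 9240; cumulative 22176. Total 22176.
Minimum: 22176.

22176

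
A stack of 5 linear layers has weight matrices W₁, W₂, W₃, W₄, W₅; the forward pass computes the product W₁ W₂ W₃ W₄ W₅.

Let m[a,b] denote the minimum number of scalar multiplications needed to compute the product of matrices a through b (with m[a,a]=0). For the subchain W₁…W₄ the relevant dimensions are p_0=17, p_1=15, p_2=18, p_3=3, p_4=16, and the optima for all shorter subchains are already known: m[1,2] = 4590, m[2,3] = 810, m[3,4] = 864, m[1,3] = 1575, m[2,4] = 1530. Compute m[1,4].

2391

m[1,4] = min over k∈[1,3] of m[1,k]+m[k+1,4]+p_{0}·p_k·p_{4}.
k=1: 0 + 1530 + 17·15·16 = 5610; k=2: 4590 + 864 + 17·18·16 = 10350; k=3: 1575 + 0 + 17·3·16 = 2391.
Minimum: 2391 at k=3.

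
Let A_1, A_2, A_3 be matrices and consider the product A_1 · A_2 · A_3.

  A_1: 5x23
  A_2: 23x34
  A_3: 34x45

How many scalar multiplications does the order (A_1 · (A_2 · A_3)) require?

40365

(A_2 · A_3): 23×34 by 34×45 → 23×45, cost 23·34·45 = 35190
(A_1 · (A_2 · A_3)): 5×23 by 23×45 → 5×45, cost 5·23·45 = 5175; cumulative 40365
Total: 40365 scalar multiplications.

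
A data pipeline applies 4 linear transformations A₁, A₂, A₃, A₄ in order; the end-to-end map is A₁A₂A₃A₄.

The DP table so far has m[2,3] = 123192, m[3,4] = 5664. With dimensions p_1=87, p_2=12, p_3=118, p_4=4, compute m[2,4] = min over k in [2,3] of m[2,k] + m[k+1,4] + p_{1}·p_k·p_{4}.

m[2,4] = min over k∈[2,3] of m[2,k]+m[k+1,4]+p_{1}·p_k·p_{4}.
k=2: 0 + 5664 + 87·12·4 = 9840; k=3: 123192 + 0 + 87·118·4 = 164256.
Minimum: 9840 at k=2.

9840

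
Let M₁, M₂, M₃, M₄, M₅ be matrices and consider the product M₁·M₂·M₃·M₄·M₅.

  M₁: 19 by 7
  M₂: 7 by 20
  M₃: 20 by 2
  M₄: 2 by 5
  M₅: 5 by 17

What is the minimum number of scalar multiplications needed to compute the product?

Adjacent pairs: M₁M₂ = 19·7·20 = 2660; M₂M₃ = 7·20·2 = 280; M₃M₄ = 20·2·5 = 200; M₄M₅ = 2·5·17 = 170.
Length 3: M₁..M₃: k=1: 0+280+19·7·2=546; k=2: 2660+0+19·20·2=3420 → min 546 | M₂..M₄: k=2: 0+200+7·20·5=900; k=3: 280+0+7·2·5=350 → min 350 | M₃..M₅: k=3: 0+170+20·2·17=850; k=4: 200+0+20·5·17=1900 → min 850.
Length 4: M₁..M₄: k=1: 0+350+19·7·5=1015; k=2: 2660+200+19·20·5=4760; k=3: 546+0+19·2·5=736 → min 736 | M₂..M₅: k=2: 0+850+7·20·17=3230; k=3: 280+170+7·2·17=688; k=4: 350+0+7·5·17=945 → min 688.
Length 5: M₁..M₅: k=1: 0+688+19·7·17=2949; k=2: 2660+850+19·20·17=9970; k=3: 546+170+19·2·17=1362; k=4: 736+0+19·5·17=2351 → min 1362.
Optimal order: ((M₁·(M₂·M₃))·(M₄·M₅)) with cost 1362.

1362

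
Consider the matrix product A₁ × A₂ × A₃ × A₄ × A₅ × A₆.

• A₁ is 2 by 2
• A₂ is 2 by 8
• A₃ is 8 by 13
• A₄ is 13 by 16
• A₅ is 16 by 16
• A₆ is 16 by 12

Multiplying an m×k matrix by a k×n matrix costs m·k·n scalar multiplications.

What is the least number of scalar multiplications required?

Adjacent pairs: A₁A₂ = 2·2·8 = 32; A₂A₃ = 2·8·13 = 208; A₃A₄ = 8·13·16 = 1664; A₄A₅ = 13·16·16 = 3328; A₅A₆ = 16·16·12 = 3072.
Length 3: A₁..A₃: k=1: 0+208+2·2·13=260; k=2: 32+0+2·8·13=240 → min 240 | A₂..A₄: k=2: 0+1664+2·8·16=1920; k=3: 208+0+2·13·16=624 → min 624 | A₃..A₅: k=3: 0+3328+8·13·16=4992; k=4: 1664+0+8·16·16=3712 → min 3712 | A₄..A₆: k=4: 0+3072+13·16·12=5568; k=5: 3328+0+13·16·12=5824 → min 5568.
Length 4: A₁..A₄: k=1: 0+624+2·2·16=688; k=2: 32+1664+2·8·16=1952; k=3: 240+0+2·13·16=656 → min 656 | A₂..A₅: k=2: 0+3712+2·8·16=3968; k=3: 208+3328+2·13·16=3952; k=4: 624+0+2·16·16=1136 → min 1136 | A₃..A₆: k=3: 0+5568+8·13·12=6816; k=4: 1664+3072+8·16·12=6272; k=5: 3712+0+8·16·12=5248 → min 5248.
Length 5: A₁..A₅: k=1: 0+1136+2·2·16=1200; k=2: 32+3712+2·8·16=4000; k=3: 240+3328+2·13·16=3984; k=4: 656+0+2·16·16=1168 → min 1168 | A₂..A₆: k=2: 0+5248+2·8·12=5440; k=3: 208+5568+2·13·12=6088; k=4: 624+3072+2·16·12=4080; k=5: 1136+0+2·16·12=1520 → min 1520.
Length 6: A₁..A₆: k=1: 0+1520+2·2·12=1568; k=2: 32+5248+2·8·12=5472; k=3: 240+5568+2·13·12=6120; k=4: 656+3072+2·16·12=4112; k=5: 1168+0+2·16·12=1552 → min 1552.
Optimal order: (((((A₁ × A₂) × A₃) × A₄) × A₅) × A₆) with cost 1552.

1552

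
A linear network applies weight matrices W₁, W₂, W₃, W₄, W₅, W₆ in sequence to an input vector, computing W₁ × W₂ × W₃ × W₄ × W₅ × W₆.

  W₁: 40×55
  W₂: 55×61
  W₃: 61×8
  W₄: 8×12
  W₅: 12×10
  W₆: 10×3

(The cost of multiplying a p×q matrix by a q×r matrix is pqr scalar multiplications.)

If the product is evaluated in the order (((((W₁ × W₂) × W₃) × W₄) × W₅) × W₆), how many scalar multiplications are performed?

(W₁ × W₂): 40×55 by 55×61 → 40×61, cost 40·55·61 = 134200
((W₁ × W₂) × W₃): 40×61 by 61×8 → 40×8, cost 40·61·8 = 19520; cumulative 153720
(((W₁ × W₂) × W₃) × W₄): 40×8 by 8×12 → 40×12, cost 40·8·12 = 3840; cumulative 157560
((((W₁ × W₂) × W₃) × W₄) × W₅): 40×12 by 12×10 → 40×10, cost 40·12·10 = 4800; cumulative 162360
(((((W₁ × W₂) × W₃) × W₄) × W₅) × W₆): 40×10 by 10×3 → 40×3, cost 40·10·3 = 1200; cumulative 163560
Total: 163560 scalar multiplications.

163560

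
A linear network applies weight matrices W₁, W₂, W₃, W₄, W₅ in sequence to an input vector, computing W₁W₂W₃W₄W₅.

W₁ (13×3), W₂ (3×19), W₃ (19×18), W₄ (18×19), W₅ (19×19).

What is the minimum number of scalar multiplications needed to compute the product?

3876

Adjacent pairs: W₁W₂ = 13·3·19 = 741; W₂W₃ = 3·19·18 = 1026; W₃W₄ = 19·18·19 = 6498; W₄W₅ = 18·19·19 = 6498.
Length 3: W₁..W₃: k=1: 0+1026+13·3·18=1728; k=2: 741+0+13·19·18=5187 → min 1728 | W₂..W₄: k=2: 0+6498+3·19·19=7581; k=3: 1026+0+3·18·19=2052 → min 2052 | W₃..W₅: k=3: 0+6498+19·18·19=12996; k=4: 6498+0+19·19·19=13357 → min 12996.
Length 4: W₁..W₄: k=1: 0+2052+13·3·19=2793; k=2: 741+6498+13·19·19=11932; k=3: 1728+0+13·18·19=6174 → min 2793 | W₂..W₅: k=2: 0+12996+3·19·19=14079; k=3: 1026+6498+3·18·19=8550; k=4: 2052+0+3·19·19=3135 → min 3135.
Length 5: W₁..W₅: k=1: 0+3135+13·3·19=3876; k=2: 741+12996+13·19·19=18430; k=3: 1728+6498+13·18·19=12672; k=4: 2793+0+13·19·19=7486 → min 3876.
Optimal order: (W₁(((W₂W₃)W₄)W₅)) with cost 3876.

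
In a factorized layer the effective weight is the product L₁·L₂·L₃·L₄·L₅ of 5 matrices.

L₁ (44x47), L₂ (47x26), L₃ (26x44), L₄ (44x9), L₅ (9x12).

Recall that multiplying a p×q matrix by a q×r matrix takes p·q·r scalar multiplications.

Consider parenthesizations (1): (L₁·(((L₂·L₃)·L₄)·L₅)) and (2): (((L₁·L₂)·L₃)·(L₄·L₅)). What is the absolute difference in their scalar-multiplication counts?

Order (1) = (L₁·(((L₂·L₃)·L₄)·L₅)): (L₂·L₃): 47×26 by 26×44 → 47×44, cost 47·26·44 = 53768; ((L₂·L₃)·L₄): 47×44 by 44×9 → 47×9, cost 47·44·9 = 18612; cumulative 72380; (((L₂·L₃)·L₄)·L₅): 47×9 by 9×12 → 47×12, cost 47·9·12 = 5076; cumulative 77456; (L₁·(((L₂·L₃)·L₄)·L₅)): 44×47 by 47×12 → 44×12, cost 44·47·12 = 24816; cumulative 102272. Total 102272.
Order (2) = (((L₁·L₂)·L₃)·(L₄·L₅)): (L₁·L₂): 44×47 by 47×26 → 44×26, cost 44·47·26 = 53768; ((L₁·L₂)·L₃): 44×26 by 26×44 → 44×44, cost 44·26·44 = 50336; cumulative 104104; (L₄·L₅): 44×9 by 9×12 → 44×12, cost 44·9·12 = 4752; (((L₁·L₂)·L₃)·(L₄·L₅)): 44×44 by 44×12 → 44×12, cost 44·44·12 = 23232; cumulative 132088. Total 132088.
Difference: |102272 − 132088| = 29816.

29816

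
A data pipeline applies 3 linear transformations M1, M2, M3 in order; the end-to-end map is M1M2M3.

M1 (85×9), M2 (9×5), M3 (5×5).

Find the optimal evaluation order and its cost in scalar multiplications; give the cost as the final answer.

(M1(M2M3)): cost 4050.
((M1M2)M3): cost 5950.
Optimal: (M1(M2M3)) with cost 4050.

4050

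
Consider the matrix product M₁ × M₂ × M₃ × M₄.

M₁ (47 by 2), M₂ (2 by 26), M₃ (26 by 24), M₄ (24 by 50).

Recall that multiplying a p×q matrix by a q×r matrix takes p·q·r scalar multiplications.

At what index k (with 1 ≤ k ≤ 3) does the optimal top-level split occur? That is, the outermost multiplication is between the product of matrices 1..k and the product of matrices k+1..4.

Adjacent pairs: M₁M₂ = 47·2·26 = 2444; M₂M₃ = 2·26·24 = 1248; M₃M₄ = 26·24·50 = 31200.
Length 3: M₁..M₃: k=1: 0+1248+47·2·24=3504; k=2: 2444+0+47·26·24=31772 → min 3504 | M₂..M₄: k=2: 0+31200+2·26·50=33800; k=3: 1248+0+2·24·50=3648 → min 3648.
Top-level splits: k=1: (M₁..M₁)·(M₂..M₄) → 0+3648+47·2·50 = 8348; k=2: (M₁..M₂)·(M₃..M₄) → 2444+31200+47·26·50 = 94744; k=3: (M₁..M₃)·(M₄..M₄) → 3504+0+47·24·50 = 59904.
Best split is after M₁, i.e. k = 1.

1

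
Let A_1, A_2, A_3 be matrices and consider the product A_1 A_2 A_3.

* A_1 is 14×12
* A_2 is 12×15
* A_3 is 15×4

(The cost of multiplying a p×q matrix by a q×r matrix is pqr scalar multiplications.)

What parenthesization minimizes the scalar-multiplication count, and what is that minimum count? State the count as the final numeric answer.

1392

(A_1 (A_2 A_3)): cost 1392.
((A_1 A_2) A_3): cost 3360.
Optimal: (A_1 (A_2 A_3)) with cost 1392.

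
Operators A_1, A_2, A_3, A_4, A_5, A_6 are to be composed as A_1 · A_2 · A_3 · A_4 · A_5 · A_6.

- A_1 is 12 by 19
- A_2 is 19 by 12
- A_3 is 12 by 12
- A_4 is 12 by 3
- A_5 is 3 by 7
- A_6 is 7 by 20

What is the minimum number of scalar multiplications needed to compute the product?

Adjacent pairs: A_1A_2 = 12·19·12 = 2736; A_2A_3 = 19·12·12 = 2736; A_3A_4 = 12·12·3 = 432; A_4A_5 = 12·3·7 = 252; A_5A_6 = 3·7·20 = 420.
Length 3: A_1..A_3: k=1: 0+2736+12·19·12=5472; k=2: 2736+0+12·12·12=4464 → min 4464 | A_2..A_4: k=2: 0+432+19·12·3=1116; k=3: 2736+0+19·12·3=3420 → min 1116 | A_3..A_5: k=3: 0+252+12·12·7=1260; k=4: 432+0+12·3·7=684 → min 684 | A_4..A_6: k=4: 0+420+12·3·20=1140; k=5: 252+0+12·7·20=1932 → min 1140.
Length 4: A_1..A_4: k=1: 0+1116+12·19·3=1800; k=2: 2736+432+12·12·3=3600; k=3: 4464+0+12·12·3=4896 → min 1800 | A_2..A_5: k=2: 0+684+19·12·7=2280; k=3: 2736+252+19·12·7=4584; k=4: 1116+0+19·3·7=1515 → min 1515 | A_3..A_6: k=3: 0+1140+12·12·20=4020; k=4: 432+420+12·3·20=1572; k=5: 684+0+12·7·20=2364 → min 1572.
Length 5: A_1..A_5: k=1: 0+1515+12·19·7=3111; k=2: 2736+684+12·12·7=4428; k=3: 4464+252+12·12·7=5724; k=4: 1800+0+12·3·7=2052 → min 2052 | A_2..A_6: k=2: 0+1572+19·12·20=6132; k=3: 2736+1140+19·12·20=8436; k=4: 1116+420+19·3·20=2676; k=5: 1515+0+19·7·20=4175 → min 2676.
Length 6: A_1..A_6: k=1: 0+2676+12·19·20=7236; k=2: 2736+1572+12·12·20=7188; k=3: 4464+1140+12·12·20=8484; k=4: 1800+420+12·3·20=2940; k=5: 2052+0+12·7·20=3732 → min 2940.
Optimal order: ((A_1 · (A_2 · (A_3 · A_4))) · (A_5 · A_6)) with cost 2940.

2940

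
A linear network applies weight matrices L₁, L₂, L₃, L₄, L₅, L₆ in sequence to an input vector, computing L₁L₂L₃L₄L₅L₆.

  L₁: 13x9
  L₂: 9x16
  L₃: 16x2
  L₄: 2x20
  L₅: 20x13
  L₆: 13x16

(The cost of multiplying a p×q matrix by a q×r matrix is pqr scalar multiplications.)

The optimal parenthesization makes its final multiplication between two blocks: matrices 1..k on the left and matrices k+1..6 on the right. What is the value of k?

Adjacent pairs: L₁L₂ = 13·9·16 = 1872; L₂L₃ = 9·16·2 = 288; L₃L₄ = 16·2·20 = 640; L₄L₅ = 2·20·13 = 520; L₅L₆ = 20·13·16 = 4160.
Length 3: L₁..L₃: k=1: 0+288+13·9·2=522; k=2: 1872+0+13·16·2=2288 → min 522 | L₂..L₄: k=2: 0+640+9·16·20=3520; k=3: 288+0+9·2·20=648 → min 648 | L₃..L₅: k=3: 0+520+16·2·13=936; k=4: 640+0+16·20·13=4800 → min 936 | L₄..L₆: k=4: 0+4160+2·20·16=4800; k=5: 520+0+2·13·16=936 → min 936.
Length 4: L₁..L₄: k=1: 0+648+13·9·20=2988; k=2: 1872+640+13·16·20=6672; k=3: 522+0+13·2·20=1042 → min 1042 | L₂..L₅: k=2: 0+936+9·16·13=2808; k=3: 288+520+9·2·13=1042; k=4: 648+0+9·20·13=2988 → min 1042 | L₃..L₆: k=3: 0+936+16·2·16=1448; k=4: 640+4160+16·20·16=9920; k=5: 936+0+16·13·16=4264 → min 1448.
Length 5: L₁..L₅: k=1: 0+1042+13·9·13=2563; k=2: 1872+936+13·16·13=5512; k=3: 522+520+13·2·13=1380; k=4: 1042+0+13·20·13=4422 → min 1380 | L₂..L₆: k=2: 0+1448+9·16·16=3752; k=3: 288+936+9·2·16=1512; k=4: 648+4160+9·20·16=7688; k=5: 1042+0+9·13·16=2914 → min 1512.
Top-level splits: k=1: (L₁..L₁)·(L₂..L₆) → 0+1512+13·9·16 = 3384; k=2: (L₁..L₂)·(L₃..L₆) → 1872+1448+13·16·16 = 6648; k=3: (L₁..L₃)·(L₄..L₆) → 522+936+13·2·16 = 1874; k=4: (L₁..L₄)·(L₅..L₆) → 1042+4160+13·20·16 = 9362; k=5: (L₁..L₅)·(L₆..L₆) → 1380+0+13·13·16 = 4084.
Best split is after L₃, i.e. k = 3.

3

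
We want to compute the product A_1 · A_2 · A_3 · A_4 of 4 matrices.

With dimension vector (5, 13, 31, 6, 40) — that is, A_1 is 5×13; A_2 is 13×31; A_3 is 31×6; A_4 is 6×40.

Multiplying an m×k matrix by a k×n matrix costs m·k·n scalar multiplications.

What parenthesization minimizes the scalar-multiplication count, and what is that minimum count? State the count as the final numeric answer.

4008

Adjacent pairs: A_1A_2 = 5·13·31 = 2015; A_2A_3 = 13·31·6 = 2418; A_3A_4 = 31·6·40 = 7440.
Length 3: A_1..A_3: k=1: 0+2418+5·13·6=2808; k=2: 2015+0+5·31·6=2945 → min 2808 | A_2..A_4: k=2: 0+7440+13·31·40=23560; k=3: 2418+0+13·6·40=5538 → min 5538.
Length 4: A_1..A_4: k=1: 0+5538+5·13·40=8138; k=2: 2015+7440+5·31·40=15655; k=3: 2808+0+5·6·40=4008 → min 4008.
Optimal parenthesization: ((A_1 · (A_2 · A_3)) · A_4) with cost 4008.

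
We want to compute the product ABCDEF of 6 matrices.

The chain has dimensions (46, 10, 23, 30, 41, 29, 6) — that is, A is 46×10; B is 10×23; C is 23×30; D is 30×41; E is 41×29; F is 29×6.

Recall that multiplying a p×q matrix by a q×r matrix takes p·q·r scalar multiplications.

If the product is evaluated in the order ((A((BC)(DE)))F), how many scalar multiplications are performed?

72614

(BC): 10×23 by 23×30 → 10×30, cost 10·23·30 = 6900
(DE): 30×41 by 41×29 → 30×29, cost 30·41·29 = 35670
((BC)(DE)): 10×30 by 30×29 → 10×29, cost 10·30·29 = 8700; cumulative 51270
(A((BC)(DE))): 46×10 by 10×29 → 46×29, cost 46·10·29 = 13340; cumulative 64610
((A((BC)(DE)))F): 46×29 by 29×6 → 46×6, cost 46·29·6 = 8004; cumulative 72614
Total: 72614 scalar multiplications.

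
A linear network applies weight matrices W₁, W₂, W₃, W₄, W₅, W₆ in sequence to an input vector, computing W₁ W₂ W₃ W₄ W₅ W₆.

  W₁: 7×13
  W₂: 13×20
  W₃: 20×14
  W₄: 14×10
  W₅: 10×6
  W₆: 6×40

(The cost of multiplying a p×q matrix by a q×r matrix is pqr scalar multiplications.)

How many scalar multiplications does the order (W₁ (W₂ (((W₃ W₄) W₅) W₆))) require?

22840

(W₃ W₄): 20×14 by 14×10 → 20×10, cost 20·14·10 = 2800
((W₃ W₄) W₅): 20×10 by 10×6 → 20×6, cost 20·10·6 = 1200; cumulative 4000
(((W₃ W₄) W₅) W₆): 20×6 by 6×40 → 20×40, cost 20·6·40 = 4800; cumulative 8800
(W₂ (((W₃ W₄) W₅) W₆)): 13×20 by 20×40 → 13×40, cost 13·20·40 = 10400; cumulative 19200
(W₁ (W₂ (((W₃ W₄) W₅) W₆))): 7×13 by 13×40 → 7×40, cost 7·13·40 = 3640; cumulative 22840
Total: 22840 scalar multiplications.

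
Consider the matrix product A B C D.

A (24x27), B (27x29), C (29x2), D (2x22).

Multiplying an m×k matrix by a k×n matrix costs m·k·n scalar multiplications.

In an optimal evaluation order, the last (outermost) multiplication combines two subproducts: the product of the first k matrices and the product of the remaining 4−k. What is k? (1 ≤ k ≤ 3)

Adjacent pairs: AB = 24·27·29 = 18792; BC = 27·29·2 = 1566; CD = 29·2·22 = 1276.
Length 3: A..C: k=1: 0+1566+24·27·2=2862; k=2: 18792+0+24·29·2=20184 → min 2862 | B..D: k=2: 0+1276+27·29·22=18502; k=3: 1566+0+27·2·22=2754 → min 2754.
Top-level splits: k=1: (A..A)·(B..D) → 0+2754+24·27·22 = 17010; k=2: (A..B)·(C..D) → 18792+1276+24·29·22 = 35380; k=3: (A..C)·(D..D) → 2862+0+24·2·22 = 3918.
Best split is after C, i.e. k = 3.

3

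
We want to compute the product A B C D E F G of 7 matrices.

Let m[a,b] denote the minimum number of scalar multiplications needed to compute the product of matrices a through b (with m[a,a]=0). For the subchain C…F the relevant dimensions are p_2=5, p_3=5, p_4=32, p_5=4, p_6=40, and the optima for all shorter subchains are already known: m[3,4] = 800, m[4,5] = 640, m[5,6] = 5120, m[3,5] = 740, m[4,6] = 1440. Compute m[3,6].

1540

m[3,6] = min over k∈[3,5] of m[3,k]+m[k+1,6]+p_{2}·p_k·p_{6}.
k=3: 0 + 1440 + 5·5·40 = 2440; k=4: 800 + 5120 + 5·32·40 = 12320; k=5: 740 + 0 + 5·4·40 = 1540.
Minimum: 1540 at k=5.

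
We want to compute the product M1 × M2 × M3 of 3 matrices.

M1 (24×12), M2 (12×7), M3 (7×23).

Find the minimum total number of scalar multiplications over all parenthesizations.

Order (M1 × (M2 × M3)): (M2 × M3): 12×7 by 7×23 → 12×23, cost 12·7·23 = 1932; (M1 × (M2 × M3)): 24×12 by 12×23 → 24×23, cost 24·12·23 = 6624; cumulative 8556. Total 8556.
Order ((M1 × M2) × M3): (M1 × M2): 24×12 by 12×7 → 24×7, cost 24·12·7 = 2016; ((M1 × M2) × M3): 24×7 by 7×23 → 24×23, cost 24·7·23 = 3864; cumulative 5880. Total 5880.
Minimum: 5880.

5880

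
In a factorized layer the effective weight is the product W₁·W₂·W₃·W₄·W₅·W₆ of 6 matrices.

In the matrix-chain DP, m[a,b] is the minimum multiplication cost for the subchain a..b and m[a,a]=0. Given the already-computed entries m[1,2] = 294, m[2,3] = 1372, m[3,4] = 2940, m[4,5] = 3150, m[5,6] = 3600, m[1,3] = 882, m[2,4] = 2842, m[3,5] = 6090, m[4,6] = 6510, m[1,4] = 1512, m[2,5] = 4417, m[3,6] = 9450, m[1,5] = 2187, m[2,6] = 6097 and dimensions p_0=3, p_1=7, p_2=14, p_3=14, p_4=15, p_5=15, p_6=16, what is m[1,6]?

m[1,6] = min over k∈[1,5] of m[1,k]+m[k+1,6]+p_{0}·p_k·p_{6}.
k=1: 0 + 6097 + 3·7·16 = 6433; k=2: 294 + 9450 + 3·14·16 = 10416; k=3: 882 + 6510 + 3·14·16 = 8064; k=4: 1512 + 3600 + 3·15·16 = 5832; k=5: 2187 + 0 + 3·15·16 = 2907.
Minimum: 2907 at k=5.

2907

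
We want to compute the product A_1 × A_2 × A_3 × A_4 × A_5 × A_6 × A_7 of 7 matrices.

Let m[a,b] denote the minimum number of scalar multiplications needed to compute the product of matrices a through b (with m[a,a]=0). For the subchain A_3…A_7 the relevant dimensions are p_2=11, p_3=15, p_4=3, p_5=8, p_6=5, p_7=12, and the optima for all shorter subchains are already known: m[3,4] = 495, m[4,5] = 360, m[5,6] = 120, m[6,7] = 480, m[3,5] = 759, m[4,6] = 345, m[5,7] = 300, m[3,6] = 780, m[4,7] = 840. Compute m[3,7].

1191

m[3,7] = min over k∈[3,6] of m[3,k]+m[k+1,7]+p_{2}·p_k·p_{7}.
k=3: 0 + 840 + 11·15·12 = 2820; k=4: 495 + 300 + 11·3·12 = 1191; k=5: 759 + 480 + 11·8·12 = 2295; k=6: 780 + 0 + 11·5·12 = 1440.
Minimum: 1191 at k=4.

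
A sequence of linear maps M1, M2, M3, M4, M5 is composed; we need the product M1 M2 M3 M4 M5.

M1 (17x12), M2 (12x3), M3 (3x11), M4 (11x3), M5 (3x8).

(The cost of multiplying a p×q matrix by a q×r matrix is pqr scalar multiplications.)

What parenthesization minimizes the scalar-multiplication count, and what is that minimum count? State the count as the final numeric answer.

Adjacent pairs: M1M2 = 17·12·3 = 612; M2M3 = 12·3·11 = 396; M3M4 = 3·11·3 = 99; M4M5 = 11·3·8 = 264.
Length 3: M1..M3: k=1: 0+396+17·12·11=2640; k=2: 612+0+17·3·11=1173 → min 1173 | M2..M4: k=2: 0+99+12·3·3=207; k=3: 396+0+12·11·3=792 → min 207 | M3..M5: k=3: 0+264+3·11·8=528; k=4: 99+0+3·3·8=171 → min 171.
Length 4: M1..M4: k=1: 0+207+17·12·3=819; k=2: 612+99+17·3·3=864; k=3: 1173+0+17·11·3=1734 → min 819 | M2..M5: k=2: 0+171+12·3·8=459; k=3: 396+264+12·11·8=1716; k=4: 207+0+12·3·8=495 → min 459.
Length 5: M1..M5: k=1: 0+459+17·12·8=2091; k=2: 612+171+17·3·8=1191; k=3: 1173+264+17·11·8=2933; k=4: 819+0+17·3·8=1227 → min 1191.
Optimal parenthesization: ((M1 M2) ((M3 M4) M5)) with cost 1191.

1191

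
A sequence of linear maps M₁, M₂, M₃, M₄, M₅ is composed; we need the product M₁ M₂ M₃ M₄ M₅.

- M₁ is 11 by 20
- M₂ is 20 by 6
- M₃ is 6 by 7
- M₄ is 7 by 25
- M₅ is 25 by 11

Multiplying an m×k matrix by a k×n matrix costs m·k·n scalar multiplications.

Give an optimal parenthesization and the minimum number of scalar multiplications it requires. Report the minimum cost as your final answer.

Adjacent pairs: M₁M₂ = 11·20·6 = 1320; M₂M₃ = 20·6·7 = 840; M₃M₄ = 6·7·25 = 1050; M₄M₅ = 7·25·11 = 1925.
Length 3: M₁..M₃: k=1: 0+840+11·20·7=2380; k=2: 1320+0+11·6·7=1782 → min 1782 | M₂..M₄: k=2: 0+1050+20·6·25=4050; k=3: 840+0+20·7·25=4340 → min 4050 | M₃..M₅: k=3: 0+1925+6·7·11=2387; k=4: 1050+0+6·25·11=2700 → min 2387.
Length 4: M₁..M₄: k=1: 0+4050+11·20·25=9550; k=2: 1320+1050+11·6·25=4020; k=3: 1782+0+11·7·25=3707 → min 3707 | M₂..M₅: k=2: 0+2387+20·6·11=3707; k=3: 840+1925+20·7·11=4305; k=4: 4050+0+20·25·11=9550 → min 3707.
Length 5: M₁..M₅: k=1: 0+3707+11·20·11=6127; k=2: 1320+2387+11·6·11=4433; k=3: 1782+1925+11·7·11=4554; k=4: 3707+0+11·25·11=6732 → min 4433.
Optimal parenthesization: ((M₁ M₂) (M₃ (M₄ M₅))) with cost 4433.

4433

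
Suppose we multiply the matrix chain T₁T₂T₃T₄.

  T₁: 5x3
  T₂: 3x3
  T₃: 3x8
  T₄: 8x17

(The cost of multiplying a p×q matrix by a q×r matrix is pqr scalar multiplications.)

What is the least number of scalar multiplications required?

708

Adjacent pairs: T₁T₂ = 5·3·3 = 45; T₂T₃ = 3·3·8 = 72; T₃T₄ = 3·8·17 = 408.
Length 3: T₁..T₃: k=1: 0+72+5·3·8=192; k=2: 45+0+5·3·8=165 → min 165 | T₂..T₄: k=2: 0+408+3·3·17=561; k=3: 72+0+3·8·17=480 → min 480.
Length 4: T₁..T₄: k=1: 0+480+5·3·17=735; k=2: 45+408+5·3·17=708; k=3: 165+0+5·8·17=845 → min 708.
Optimal order: ((T₁T₂)(T₃T₄)) with cost 708.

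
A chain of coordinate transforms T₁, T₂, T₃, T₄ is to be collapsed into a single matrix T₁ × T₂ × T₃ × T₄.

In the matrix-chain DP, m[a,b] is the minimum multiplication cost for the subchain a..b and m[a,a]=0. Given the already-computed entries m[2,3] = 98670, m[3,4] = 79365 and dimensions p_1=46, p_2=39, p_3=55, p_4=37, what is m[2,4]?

145743

m[2,4] = min over k∈[2,3] of m[2,k]+m[k+1,4]+p_{1}·p_k·p_{4}.
k=2: 0 + 79365 + 46·39·37 = 145743; k=3: 98670 + 0 + 46·55·37 = 192280.
Minimum: 145743 at k=2.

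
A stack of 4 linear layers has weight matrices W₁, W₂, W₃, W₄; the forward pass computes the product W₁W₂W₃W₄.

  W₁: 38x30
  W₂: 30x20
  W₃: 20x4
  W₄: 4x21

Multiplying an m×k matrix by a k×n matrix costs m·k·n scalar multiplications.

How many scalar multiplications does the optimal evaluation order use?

10152

Adjacent pairs: W₁W₂ = 38·30·20 = 22800; W₂W₃ = 30·20·4 = 2400; W₃W₄ = 20·4·21 = 1680.
Length 3: W₁..W₃: k=1: 0+2400+38·30·4=6960; k=2: 22800+0+38·20·4=25840 → min 6960 | W₂..W₄: k=2: 0+1680+30·20·21=14280; k=3: 2400+0+30·4·21=4920 → min 4920.
Length 4: W₁..W₄: k=1: 0+4920+38·30·21=28860; k=2: 22800+1680+38·20·21=40440; k=3: 6960+0+38·4·21=10152 → min 10152.
Optimal order: ((W₁(W₂W₃))W₄) with cost 10152.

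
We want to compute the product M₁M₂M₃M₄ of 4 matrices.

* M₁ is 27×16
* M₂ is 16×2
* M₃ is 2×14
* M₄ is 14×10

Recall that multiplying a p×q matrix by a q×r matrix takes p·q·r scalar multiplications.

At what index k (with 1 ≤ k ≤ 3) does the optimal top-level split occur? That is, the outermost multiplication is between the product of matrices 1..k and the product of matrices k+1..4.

Adjacent pairs: M₁M₂ = 27·16·2 = 864; M₂M₃ = 16·2·14 = 448; M₃M₄ = 2·14·10 = 280.
Length 3: M₁..M₃: k=1: 0+448+27·16·14=6496; k=2: 864+0+27·2·14=1620 → min 1620 | M₂..M₄: k=2: 0+280+16·2·10=600; k=3: 448+0+16·14·10=2688 → min 600.
Top-level splits: k=1: (M₁..M₁)·(M₂..M₄) → 0+600+27·16·10 = 4920; k=2: (M₁..M₂)·(M₃..M₄) → 864+280+27·2·10 = 1684; k=3: (M₁..M₃)·(M₄..M₄) → 1620+0+27·14·10 = 5400.
Best split is after M₂, i.e. k = 2.

2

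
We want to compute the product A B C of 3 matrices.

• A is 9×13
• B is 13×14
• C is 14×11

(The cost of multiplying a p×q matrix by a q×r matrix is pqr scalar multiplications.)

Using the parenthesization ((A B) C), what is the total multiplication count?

3024

(A B): 9×13 by 13×14 → 9×14, cost 9·13·14 = 1638
((A B) C): 9×14 by 14×11 → 9×11, cost 9·14·11 = 1386; cumulative 3024
Total: 3024 scalar multiplications.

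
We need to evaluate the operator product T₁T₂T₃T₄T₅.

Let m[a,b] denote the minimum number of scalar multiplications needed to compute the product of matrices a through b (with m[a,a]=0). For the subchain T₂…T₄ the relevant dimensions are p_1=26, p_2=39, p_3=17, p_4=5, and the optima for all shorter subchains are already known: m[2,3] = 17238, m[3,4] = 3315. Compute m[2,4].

8385

m[2,4] = min over k∈[2,3] of m[2,k]+m[k+1,4]+p_{1}·p_k·p_{4}.
k=2: 0 + 3315 + 26·39·5 = 8385; k=3: 17238 + 0 + 26·17·5 = 19448.
Minimum: 8385 at k=2.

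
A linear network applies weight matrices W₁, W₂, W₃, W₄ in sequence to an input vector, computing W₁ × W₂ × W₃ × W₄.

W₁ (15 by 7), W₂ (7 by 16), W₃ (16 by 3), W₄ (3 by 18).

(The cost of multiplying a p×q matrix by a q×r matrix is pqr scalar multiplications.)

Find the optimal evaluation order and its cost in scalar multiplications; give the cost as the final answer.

1461

Adjacent pairs: W₁W₂ = 15·7·16 = 1680; W₂W₃ = 7·16·3 = 336; W₃W₄ = 16·3·18 = 864.
Length 3: W₁..W₃: k=1: 0+336+15·7·3=651; k=2: 1680+0+15·16·3=2400 → min 651 | W₂..W₄: k=2: 0+864+7·16·18=2880; k=3: 336+0+7·3·18=714 → min 714.
Length 4: W₁..W₄: k=1: 0+714+15·7·18=2604; k=2: 1680+864+15·16·18=6864; k=3: 651+0+15·3·18=1461 → min 1461.
Optimal parenthesization: ((W₁ × (W₂ × W₃)) × W₄) with cost 1461.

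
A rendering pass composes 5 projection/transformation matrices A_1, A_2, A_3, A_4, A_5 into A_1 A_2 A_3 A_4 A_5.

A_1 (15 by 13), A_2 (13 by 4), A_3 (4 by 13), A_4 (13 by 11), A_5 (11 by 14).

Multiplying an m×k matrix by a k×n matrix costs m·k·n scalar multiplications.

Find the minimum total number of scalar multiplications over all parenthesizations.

Adjacent pairs: A_1A_2 = 15·13·4 = 780; A_2A_3 = 13·4·13 = 676; A_3A_4 = 4·13·11 = 572; A_4A_5 = 13·11·14 = 2002.
Length 3: A_1..A_3: k=1: 0+676+15·13·13=3211; k=2: 780+0+15·4·13=1560 → min 1560 | A_2..A_4: k=2: 0+572+13·4·11=1144; k=3: 676+0+13·13·11=2535 → min 1144 | A_3..A_5: k=3: 0+2002+4·13·14=2730; k=4: 572+0+4·11·14=1188 → min 1188.
Length 4: A_1..A_4: k=1: 0+1144+15·13·11=3289; k=2: 780+572+15·4·11=2012; k=3: 1560+0+15·13·11=3705 → min 2012 | A_2..A_5: k=2: 0+1188+13·4·14=1916; k=3: 676+2002+13·13·14=5044; k=4: 1144+0+13·11·14=3146 → min 1916.
Length 5: A_1..A_5: k=1: 0+1916+15·13·14=4646; k=2: 780+1188+15·4·14=2808; k=3: 1560+2002+15·13·14=6292; k=4: 2012+0+15·11·14=4322 → min 2808.
Optimal order: ((A_1 A_2) ((A_3 A_4) A_5)) with cost 2808.

2808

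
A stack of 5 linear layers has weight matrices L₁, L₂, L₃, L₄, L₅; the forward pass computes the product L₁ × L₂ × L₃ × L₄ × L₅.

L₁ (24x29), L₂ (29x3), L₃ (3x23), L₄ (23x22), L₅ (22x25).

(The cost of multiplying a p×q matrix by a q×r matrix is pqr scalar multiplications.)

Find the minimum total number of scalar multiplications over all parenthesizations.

Adjacent pairs: L₁L₂ = 24·29·3 = 2088; L₂L₃ = 29·3·23 = 2001; L₃L₄ = 3·23·22 = 1518; L₄L₅ = 23·22·25 = 12650.
Length 3: L₁..L₃: k=1: 0+2001+24·29·23=18009; k=2: 2088+0+24·3·23=3744 → min 3744 | L₂..L₄: k=2: 0+1518+29·3·22=3432; k=3: 2001+0+29·23·22=16675 → min 3432 | L₃..L₅: k=3: 0+12650+3·23·25=14375; k=4: 1518+0+3·22·25=3168 → min 3168.
Length 4: L₁..L₄: k=1: 0+3432+24·29·22=18744; k=2: 2088+1518+24·3·22=5190; k=3: 3744+0+24·23·22=15888 → min 5190 | L₂..L₅: k=2: 0+3168+29·3·25=5343; k=3: 2001+12650+29·23·25=31326; k=4: 3432+0+29·22·25=19382 → min 5343.
Length 5: L₁..L₅: k=1: 0+5343+24·29·25=22743; k=2: 2088+3168+24·3·25=7056; k=3: 3744+12650+24·23·25=30194; k=4: 5190+0+24·22·25=18390 → min 7056.
Optimal order: ((L₁ × L₂) × ((L₃ × L₄) × L₅)) with cost 7056.

7056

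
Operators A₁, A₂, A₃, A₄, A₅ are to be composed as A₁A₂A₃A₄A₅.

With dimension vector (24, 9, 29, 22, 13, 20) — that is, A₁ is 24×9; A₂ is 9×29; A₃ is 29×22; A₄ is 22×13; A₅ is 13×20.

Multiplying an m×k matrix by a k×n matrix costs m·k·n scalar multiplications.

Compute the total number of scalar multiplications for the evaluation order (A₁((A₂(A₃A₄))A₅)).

18347

(A₃A₄): 29×22 by 22×13 → 29×13, cost 29·22·13 = 8294
(A₂(A₃A₄)): 9×29 by 29×13 → 9×13, cost 9·29·13 = 3393; cumulative 11687
((A₂(A₃A₄))A₅): 9×13 by 13×20 → 9×20, cost 9·13·20 = 2340; cumulative 14027
(A₁((A₂(A₃A₄))A₅)): 24×9 by 9×20 → 24×20, cost 24·9·20 = 4320; cumulative 18347
Total: 18347 scalar multiplications.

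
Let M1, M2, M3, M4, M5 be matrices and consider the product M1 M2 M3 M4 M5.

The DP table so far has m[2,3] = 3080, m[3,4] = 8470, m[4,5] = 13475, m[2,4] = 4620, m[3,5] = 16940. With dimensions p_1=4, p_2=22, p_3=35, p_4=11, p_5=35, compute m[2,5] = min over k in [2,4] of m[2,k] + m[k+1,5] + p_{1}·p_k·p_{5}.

m[2,5] = min over k∈[2,4] of m[2,k]+m[k+1,5]+p_{1}·p_k·p_{5}.
k=2: 0 + 16940 + 4·22·35 = 20020; k=3: 3080 + 13475 + 4·35·35 = 21455; k=4: 4620 + 0 + 4·11·35 = 6160.
Minimum: 6160 at k=4.

6160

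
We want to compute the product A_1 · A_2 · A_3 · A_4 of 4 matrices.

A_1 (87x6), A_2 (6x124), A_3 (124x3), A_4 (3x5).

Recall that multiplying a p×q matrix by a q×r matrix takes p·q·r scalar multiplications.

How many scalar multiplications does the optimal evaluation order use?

Adjacent pairs: A_1A_2 = 87·6·124 = 64728; A_2A_3 = 6·124·3 = 2232; A_3A_4 = 124·3·5 = 1860.
Length 3: A_1..A_3: k=1: 0+2232+87·6·3=3798; k=2: 64728+0+87·124·3=97092 → min 3798 | A_2..A_4: k=2: 0+1860+6·124·5=5580; k=3: 2232+0+6·3·5=2322 → min 2322.
Length 4: A_1..A_4: k=1: 0+2322+87·6·5=4932; k=2: 64728+1860+87·124·5=120528; k=3: 3798+0+87·3·5=5103 → min 4932.
Optimal order: (A_1 · ((A_2 · A_3) · A_4)) with cost 4932.

4932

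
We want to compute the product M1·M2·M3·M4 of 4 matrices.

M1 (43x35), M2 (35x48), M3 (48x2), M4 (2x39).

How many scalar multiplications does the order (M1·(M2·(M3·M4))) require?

(M3·M4): 48×2 by 2×39 → 48×39, cost 48·2·39 = 3744
(M2·(M3·M4)): 35×48 by 48×39 → 35×39, cost 35·48·39 = 65520; cumulative 69264
(M1·(M2·(M3·M4))): 43×35 by 35×39 → 43×39, cost 43·35·39 = 58695; cumulative 127959
Total: 127959 scalar multiplications.

127959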